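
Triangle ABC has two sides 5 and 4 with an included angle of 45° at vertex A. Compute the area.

Area = (1/2) * AB * AC * sin(A)
Area = (1/2) * 5 * 4 * sin(45°)
Area = (1/2) * 5 * 4 * sqrt(2)/2
Area = 5*sqrt(2)

5*sqrt(2)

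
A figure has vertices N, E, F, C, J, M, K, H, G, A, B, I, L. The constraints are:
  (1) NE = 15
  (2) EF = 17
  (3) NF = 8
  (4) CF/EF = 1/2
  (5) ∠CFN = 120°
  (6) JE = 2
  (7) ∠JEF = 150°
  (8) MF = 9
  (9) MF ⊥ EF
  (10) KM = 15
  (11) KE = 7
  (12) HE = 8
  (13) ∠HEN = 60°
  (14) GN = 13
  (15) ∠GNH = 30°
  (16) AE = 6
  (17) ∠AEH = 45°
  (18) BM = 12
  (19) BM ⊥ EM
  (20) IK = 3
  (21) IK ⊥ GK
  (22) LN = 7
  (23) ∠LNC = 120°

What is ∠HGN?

Step 1: By the law of cosines on triangle HEN: HN² = 8² + 15² − 2·8·15·cos(60°) = 169, so HN = 13.
Step 2: By the law of cosines on triangle GNH: GH² = 13² + 13² − 2·13·13·cos(30°) = 45.28, so GH ≈ 6.73.
Step 3: By the inverse law of cosines on triangle HGN: cos(∠HGN) = (6.73² + 13² − 13²) / (2·6.73·13) = 45.28/174.96 = 0.2588, so ∠HGN = 75°.

Therefore, the measure of angle ∠HGN = 75°.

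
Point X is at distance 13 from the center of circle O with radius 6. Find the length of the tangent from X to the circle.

The tangent, radius, and line from the external point to the center form a right triangle.
The right angle is where the tangent meets the radius.
By the Pythagorean theorem: tangent² + 6² = 13²
tangent² = 169 - 36 = 133
tangent = sqrt(133)

sqrt(133)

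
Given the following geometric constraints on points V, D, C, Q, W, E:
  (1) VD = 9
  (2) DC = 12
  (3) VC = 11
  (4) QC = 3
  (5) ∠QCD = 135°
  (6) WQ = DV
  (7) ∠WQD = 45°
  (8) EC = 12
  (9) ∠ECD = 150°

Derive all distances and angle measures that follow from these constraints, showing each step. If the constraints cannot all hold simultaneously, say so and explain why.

The constraints are consistent.

From the given relations:
  WQ = DV = 9

Step 1: From DC = 12, CQ = 3, and ∠DCQ = 135°, by the law of cosines:
  DQ² = DC² + CQ² - 2·DC·CQ·cos(135°) = 144 + 9 + 50.91 = 203.9
  DQ ≈ 14.28

Step 2: From DC = 12, CE = 12, and ∠DCE = 150°, by the law of cosines:
  DE² = DC² + CE² - 2·DC·CE·cos(150°) = 144 + 144 + 249.4 = 537.4
  DE ≈ 23.18

Step 3: From VC = 11, VD = 9, CD = 12, by the inverse law of cosines:
  cos(∠CVD) = (VC² + VD² - CD²) / (2·VC·VD)
  ∠CVD = 72.97°

Step 4: From DC = 12, DV = 9, CV = 11, by the inverse law of cosines:
  cos(∠CDV) = (DC² + DV² - CV²) / (2·DC·DV)
  ∠CDV = 61.22°

Step 5: From CD = 12, CV = 11, DV = 9, by the inverse law of cosines:
  cos(∠DCV) = (CD² + CV² - DV²) / (2·CD·CV)
  ∠DCV = 45.82°

Step 6: From DQ = 14.28, QW = 9, and ∠DQW = 45°, by the law of cosines:
  DW² = DQ² + QW² - 2·DQ·QW·cos(45°) = 203.9 + 81 - 181.8 = 103.2
  DW ≈ 10.16

Step 7: From DC = 12, DE = 23.18, CE = 12, by the inverse law of cosines:
  cos(∠CDE) = (DC² + DE² - CE²) / (2·DC·DE)
  ∠CDE = 15°

Step 8: From DC = 12, DQ = 14.28, CQ = 3, by the inverse law of cosines:
  cos(∠CDQ) = (DC² + DQ² - CQ²) / (2·DC·DQ)
  ∠CDQ = 8.54°

Step 9: From QC = 3, QD = 14.28, CD = 12, by the inverse law of cosines:
  cos(∠CQD) = (QC² + QD² - CD²) / (2·QC·QD)
  ∠CQD = 36.46°

Step 10: From EC = 12, ED = 23.18, CD = 12, by the inverse law of cosines:
  cos(∠CED) = (EC² + ED² - CD²) / (2·EC·ED)
  ∠CED = 15°

Step 11: From DQ = 14.28, DW = 10.16, QW = 9, by the inverse law of cosines:
  cos(∠QDW) = (DQ² + DW² - QW²) / (2·DQ·DW)
  ∠QDW = 38.8°

Step 12: From WD = 10.16, WQ = 9, DQ = 14.28, by the inverse law of cosines:
  cos(∠DWQ) = (WD² + WQ² - DQ²) / (2·WD·WQ)
  ∠DWQ = 96.2°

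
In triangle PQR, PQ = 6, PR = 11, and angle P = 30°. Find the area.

When two sides and the included angle are known, the area formula is (1/2)ab sin(C).
The height from one side to the opposite vertex is 11 sin(30°) = 11/2.
Area = (1/2) * 6 * 11/2 = 33/2.

33/2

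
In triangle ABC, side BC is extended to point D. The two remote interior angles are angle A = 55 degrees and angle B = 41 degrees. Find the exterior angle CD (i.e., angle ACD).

The interior angle at C is 180 - 55 - 41 = 84 degrees.
The exterior angle and interior angle at C are supplementary:
Exterior angle = 180 - 84 = 96 degrees.

96 degrees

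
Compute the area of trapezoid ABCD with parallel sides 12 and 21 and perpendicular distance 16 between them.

Area = (12 + 21) * 16 / 2 = 528 / 2 = 264

264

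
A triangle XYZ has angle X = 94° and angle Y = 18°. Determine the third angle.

The interior angles sum to 180°: angle Z = 180 - 94 - 18 = 68°.
The triangle is obtuse (angles 94°, 18°, 68°).

68 degrees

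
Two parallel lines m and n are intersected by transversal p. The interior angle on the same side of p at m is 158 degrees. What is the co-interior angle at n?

Co-interior (same-side interior) angles are between the parallel lines on the same side of the transversal.
Unlike corresponding or alternate interior angles, they are supplementary rather than equal.
So the angle = 180 - 158 = 22 degrees.

22 degrees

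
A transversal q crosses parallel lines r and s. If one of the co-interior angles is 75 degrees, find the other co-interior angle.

Co-interior (same-side interior) angles are between the parallel lines on the same side of the transversal.
Unlike corresponding or alternate interior angles, they are supplementary rather than equal.
So the angle = 180 - 75 = 105 degrees.

105 degrees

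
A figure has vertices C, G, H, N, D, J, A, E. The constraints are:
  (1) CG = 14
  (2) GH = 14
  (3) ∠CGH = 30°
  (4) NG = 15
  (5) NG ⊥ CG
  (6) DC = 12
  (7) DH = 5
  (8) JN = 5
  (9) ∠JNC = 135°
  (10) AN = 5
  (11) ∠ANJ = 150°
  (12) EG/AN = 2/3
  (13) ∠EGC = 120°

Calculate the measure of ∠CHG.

Step 1: By the law of cosines on triangle HGC: HC² = 14² + 14² − 2·14·14·cos(30°) = 52.52, so HC ≈ 7.25.
Step 2: By the inverse law of cosines on triangle CHG: cos(∠CHG) = (7.25² + 14² − 14²) / (2·7.25·14) = 52.52/202.91 = 0.2588, so ∠CHG = 75°.

Therefore, the measure of angle ∠CHG = 75°.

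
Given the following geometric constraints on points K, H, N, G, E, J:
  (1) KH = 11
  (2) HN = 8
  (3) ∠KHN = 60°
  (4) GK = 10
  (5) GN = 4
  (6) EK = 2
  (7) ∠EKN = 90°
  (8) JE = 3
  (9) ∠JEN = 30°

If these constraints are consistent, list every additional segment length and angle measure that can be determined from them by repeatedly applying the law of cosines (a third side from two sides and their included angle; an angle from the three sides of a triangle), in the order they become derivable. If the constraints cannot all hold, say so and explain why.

The constraints are consistent. Derivable facts, in order:
After 1 step:
- KN = √97
After 2 steps:
- NE = √101
- ∠GKN = 23.24°
- ∠GNK = 80.5°
- ∠HKN = 44.7°
- ∠HNK = 75.3°
- ∠KGN = 76.26°
After 3 steps:
- NJ ≈ 7.6
- ∠ENK = 11.48°
- ∠KEN = 78.52°
After 4 steps:
- ∠EJN = 138.62°
- ∠ENJ = 11.38°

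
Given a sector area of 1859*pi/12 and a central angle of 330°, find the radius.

The sector covers 330°/360° = 11/12 of the full circle.
Full circle area = 1859*pi/12 / 11/12 = 169*pi.
Since full area = πr², we get r² = 169*pi/π = 169, so r = 13.

13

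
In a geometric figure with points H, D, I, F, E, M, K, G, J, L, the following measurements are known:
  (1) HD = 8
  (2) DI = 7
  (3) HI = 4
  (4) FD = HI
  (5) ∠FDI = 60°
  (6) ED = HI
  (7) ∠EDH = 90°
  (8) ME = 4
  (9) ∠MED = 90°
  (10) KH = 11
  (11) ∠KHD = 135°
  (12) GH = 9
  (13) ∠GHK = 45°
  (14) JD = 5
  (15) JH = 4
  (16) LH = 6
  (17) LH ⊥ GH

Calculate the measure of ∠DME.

From the given relations: ED = HI = 4.
Step 1: By the law of cosines on triangle MED: MD² = 4² + 4² − 2·4·4·cos(90°) = 32, so MD = 4·√2.
Step 2: By the inverse law of cosines on triangle DME: cos(∠DME) = ((4·√2)² + 4² − 4²) / (2·4·√2·4) = 32/45.25 = 0.7071, so ∠DME = 45°.

Therefore, the measure of angle ∠DME = 45°.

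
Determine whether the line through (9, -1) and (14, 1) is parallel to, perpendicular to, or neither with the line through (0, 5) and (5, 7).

Slope of line 1: m1 = (1 - -1)/(14 - 9) = 2/5 = 2/5
Slope of line 2: m2 = (7 - 5)/(5 - 0) = 2/5 = 2/5
m1 = m2, so the lines are parallel.

Parallel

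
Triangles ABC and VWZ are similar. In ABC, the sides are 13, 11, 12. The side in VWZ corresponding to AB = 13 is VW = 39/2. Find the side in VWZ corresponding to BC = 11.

Similar triangles have proportional sides. Setting up the proportion:
VW / AB = WZ / BC
39/2 / 13 = WZ / 11
WZ = 11 * 39/2 / 13 = 33/2.

33/2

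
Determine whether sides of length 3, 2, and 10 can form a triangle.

No.
The triangle inequality is violated: 3 + 2 = 5 ≤ 10.
These lengths cannot form a triangle.

No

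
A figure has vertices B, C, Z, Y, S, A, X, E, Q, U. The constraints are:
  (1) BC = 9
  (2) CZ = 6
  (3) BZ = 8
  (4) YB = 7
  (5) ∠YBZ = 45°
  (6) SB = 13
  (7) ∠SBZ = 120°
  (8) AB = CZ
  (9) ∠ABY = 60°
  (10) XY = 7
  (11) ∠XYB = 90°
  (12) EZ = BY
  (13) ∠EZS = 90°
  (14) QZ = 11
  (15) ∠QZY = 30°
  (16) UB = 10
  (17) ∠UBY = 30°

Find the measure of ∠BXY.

Step 1: By the law of cosines on triangle XYB: XB² = 7² + 7² − 2·7·7·cos(90°) = 98, so XB = 7·√2.
Step 2: By the inverse law of cosines on triangle BXY: cos(∠BXY) = ((7·√2)² + 7² − 7²) / (2·7·√2·7) = 98/138.59 = 0.7071, so ∠BXY = 45°.

Therefore, the measure of angle ∠BXY = 45°.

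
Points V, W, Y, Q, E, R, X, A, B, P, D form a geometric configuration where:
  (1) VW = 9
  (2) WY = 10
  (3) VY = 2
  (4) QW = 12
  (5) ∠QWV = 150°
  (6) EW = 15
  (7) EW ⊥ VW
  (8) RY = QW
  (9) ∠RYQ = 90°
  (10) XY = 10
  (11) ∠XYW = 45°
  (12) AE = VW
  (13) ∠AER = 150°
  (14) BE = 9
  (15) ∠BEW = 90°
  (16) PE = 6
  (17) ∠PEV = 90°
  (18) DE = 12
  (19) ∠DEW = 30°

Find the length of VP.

Step 1: By the law of cosines on triangle EWV: EV² = 15² + 9² − 2·15·9·cos(90°) = 306, so EV = 3·√34.
Step 2: By the law of cosines on triangle VEP: VP² = (3·√34)² + 6² − 2·3·√34·6·cos(90°) = 342, so VP = 3·√38.

Therefore, the length of VP = 3·√38.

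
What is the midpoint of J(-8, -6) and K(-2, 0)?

The midpoint is the point halfway along the segment.
Move half the horizontal distance: -8 + (-2 - -8)/2 = -8 + 6/2 = -5
Move half the vertical distance: -6 + (0 - -6)/2 = -6 + 6/2 = -3
Midpoint = (-5, -3)

(-5, -3)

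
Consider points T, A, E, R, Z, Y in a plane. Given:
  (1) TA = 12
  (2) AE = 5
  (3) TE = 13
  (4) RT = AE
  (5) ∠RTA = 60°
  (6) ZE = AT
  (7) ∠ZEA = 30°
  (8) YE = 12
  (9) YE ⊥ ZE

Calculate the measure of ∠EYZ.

From the given relations: ZE = AT = 12.
Step 1: By the law of cosines on triangle YEZ: YZ² = 12² + 12² − 2·12·12·cos(90°) = 288, so YZ = 12·√2.
Step 2: By the inverse law of cosines on triangle EYZ: cos(∠EYZ) = (12² + (12·√2)² − 12²) / (2·12·12·√2) = 288/407.29 = 0.7071, so ∠EYZ = 45°.

Therefore, the measure of angle ∠EYZ = 45°.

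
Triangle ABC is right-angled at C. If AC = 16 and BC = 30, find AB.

AB = sqrt(16^2 + 30^2) = sqrt(1156) = 34

34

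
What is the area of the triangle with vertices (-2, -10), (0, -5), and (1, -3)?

The Shoelace formula computes the area from vertex coordinates by summing cross products.
For vertices (-2,-10), (0,-5), (1,-3):
Signed sum = -2*-5 - 0*-10 + 0*-3 - 1*-5 + 1*-10 - -2*-3
= 10 + 5 + -16 = -1
Area = (1/2)|-1| = 1/2.

1/2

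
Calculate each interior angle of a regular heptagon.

Each interior angle of a regular n-gon is (n - 2) * 180 / n.
For n = 7: (7 - 2) * 180 / 7 = 900/7 = 900/7 degrees.

900/7 degrees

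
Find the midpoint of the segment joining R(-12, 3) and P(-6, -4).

The midpoint is the average of the coordinates:
x: (-12 + -6)/2 = -9
y: (3 + -4)/2 = -1/2
Midpoint = (-9, -1/2)

(-9, -1/2)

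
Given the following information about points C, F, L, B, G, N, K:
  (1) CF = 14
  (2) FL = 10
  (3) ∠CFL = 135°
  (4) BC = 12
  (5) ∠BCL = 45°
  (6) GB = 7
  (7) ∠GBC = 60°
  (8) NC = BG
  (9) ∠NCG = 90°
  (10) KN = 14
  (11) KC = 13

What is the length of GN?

From the given relations: NC = BG = 7.
Step 1: By the law of cosines on triangle CBG: CG² = 12² + 7² − 2·12·7·cos(60°) = 109, so CG = √109.
Step 2: By the law of cosines on triangle GCN: GN² = √109² + 7² − 2·√109·7·cos(90°) = 158, so GN = √158.

Therefore, the length of GN = √158.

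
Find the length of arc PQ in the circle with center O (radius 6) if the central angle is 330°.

The full circumference is 2πr = 2π(6) = 12*pi.
The arc spans 330° out of 360°, which is a fraction of 11/12.
Arc length = 12*pi × 11/12 = 11*pi.

11*pi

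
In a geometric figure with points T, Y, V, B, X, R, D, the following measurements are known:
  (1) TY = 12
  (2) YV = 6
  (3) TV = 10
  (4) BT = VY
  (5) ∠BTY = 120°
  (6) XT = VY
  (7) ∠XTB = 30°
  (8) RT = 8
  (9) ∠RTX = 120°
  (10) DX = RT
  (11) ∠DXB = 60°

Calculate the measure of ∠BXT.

From the given relations: XT = VY = 6; BT = VY = 6.
Step 1: By the law of cosines on triangle XTB: XB² = 6² + 6² − 2·6·6·cos(30°) = 9.65, so XB ≈ 3.11.
Step 2: By the inverse law of cosines on triangle BXT: cos(∠BXT) = (3.11² + 6² − 6²) / (2·3.11·6) = 9.65/37.27 = 0.2588, so ∠BXT = 75°.

Therefore, the measure of angle ∠BXT = 75°.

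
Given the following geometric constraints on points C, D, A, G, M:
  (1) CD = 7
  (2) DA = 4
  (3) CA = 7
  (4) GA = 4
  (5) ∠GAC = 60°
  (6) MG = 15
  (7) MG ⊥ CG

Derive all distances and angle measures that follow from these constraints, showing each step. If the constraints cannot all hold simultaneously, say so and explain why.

The constraints are consistent.

Step 1: From CA = 7, AG = 4, and ∠CAG = 60°, by the law of cosines:
  CG² = CA² + AG² - 2·CA·AG·cos(60°) = 49 + 16 - 28 = 37
  CG = √37

Step 2: From CA = 7, CD = 7, AD = 4, by the inverse law of cosines:
  cos(∠ACD) = (CA² + CD² - AD²) / (2·CA·CD)
  ∠ACD = 33.2°

Step 3: From DA = 4, DC = 7, AC = 7, by the inverse law of cosines:
  cos(∠ADC) = (DA² + DC² - AC²) / (2·DA·DC)
  ∠ADC = 73.4°

Step 4: From AC = 7, AD = 4, CD = 7, by the inverse law of cosines:
  cos(∠CAD) = (AC² + AD² - CD²) / (2·AC·AD)
  ∠CAD = 73.4°

Step 5: From CG = √37, GM = 15, and ∠CGM = 90°, by the law of cosines:
  CM² = CG² + GM² - 2·CG·GM·cos(90°) = 37 + 225 - 0 = 262
  CM ≈ 16.19

Step 6: From CA = 7, CG = √37, AG = 4, by the inverse law of cosines:
  cos(∠ACG) = (CA² + CG² - AG²) / (2·CA·CG)
  ∠ACG = 34.72°

Step 7: From GA = 4, GC = √37, AC = 7, by the inverse law of cosines:
  cos(∠AGC) = (GA² + GC² - AC²) / (2·GA·GC)
  ∠AGC = 85.28°

Step 8: From CG = √37, CM = 16.19, GM = 15, by the inverse law of cosines:
  cos(∠GCM) = (CG² + CM² - GM²) / (2·CG·CM)
  ∠GCM = 67.93°

Step 9: From MC = 16.19, MG = 15, CG = √37, by the inverse law of cosines:
  cos(∠CMG) = (MC² + MG² - CG²) / (2·MC·MG)
  ∠CMG = 22.07°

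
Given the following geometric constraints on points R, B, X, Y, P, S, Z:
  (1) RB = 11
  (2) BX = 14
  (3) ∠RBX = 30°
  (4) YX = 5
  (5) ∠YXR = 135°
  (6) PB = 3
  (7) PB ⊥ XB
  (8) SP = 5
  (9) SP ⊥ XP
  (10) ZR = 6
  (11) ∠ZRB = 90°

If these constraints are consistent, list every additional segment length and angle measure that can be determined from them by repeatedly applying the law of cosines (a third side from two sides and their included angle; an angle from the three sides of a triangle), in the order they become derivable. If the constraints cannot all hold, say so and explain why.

The constraints are consistent. Derivable facts, in order:
After 1 step:
- BZ = √157
- RX ≈ 7.09
- XP ≈ 14.32
After 2 steps:
- RY ≈ 11.2
- XS ≈ 15.17
- ∠BPX = 77.91°
- ∠BRX = 99.13°
- ∠BXP = 12.09°
- ∠BXR = 50.87°
- ∠BZR = 61.39°
- ∠RBZ = 28.61°
After 3 steps:
- ∠PSX = 70.75°
- ∠PXS = 19.25°
- ∠RYX = 26.6°
- ∠XRY = 18.4°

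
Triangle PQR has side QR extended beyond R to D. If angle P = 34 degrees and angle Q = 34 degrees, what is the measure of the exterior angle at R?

Exterior angle = 34 + 34 = 68 degrees (exterior angle theorem).

68 degrees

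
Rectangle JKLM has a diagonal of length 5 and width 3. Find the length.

Using the Pythagorean theorem: d^2 = a^2 + b^2
b^2 = d^2 - a^2
b^2 = 25 - 9
b^2 = 16
b = sqrt(16) = 4

4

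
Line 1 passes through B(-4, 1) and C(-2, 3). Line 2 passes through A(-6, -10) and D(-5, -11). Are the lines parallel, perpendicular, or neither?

Slope of line 1: m1 = (3 - 1)/(-2 - -4) = 2/2 = 1
Slope of line 2: m2 = (-11 - -10)/(-5 - -6) = -1/1 = -1
m1 * m2 = (1) * (-1) = -1 = -1, so the lines are perpendicular.

Perpendicular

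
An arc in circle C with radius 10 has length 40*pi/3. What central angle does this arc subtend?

The full circumference is 2πr = 20*pi.
The arc is 40*pi/3 / 20*pi = 2/3 of the full circle.
So the central angle = 2/3 × 360° = 240°.

240°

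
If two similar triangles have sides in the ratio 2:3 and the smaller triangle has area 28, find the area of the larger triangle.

The ratio of areas of similar triangles = (side ratio)^2.
Side ratio = 2:3, so area ratio = 4:9.
Area of the larger triangle / Area of the smaller triangle = 9/4
Area of the larger triangle = 28 * 9/4 = 63

63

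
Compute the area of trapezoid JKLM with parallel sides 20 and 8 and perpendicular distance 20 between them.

A trapezoid's area equals the midsegment times the height.
The midsegment is (20 + 8) / 2 = 14.
Area = 14 * 20 = 280.

280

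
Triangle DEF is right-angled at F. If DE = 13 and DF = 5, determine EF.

EF = sqrt(13^2 - 5^2) = sqrt(144) = 12

12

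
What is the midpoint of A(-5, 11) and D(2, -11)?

The midpoint is the point halfway along the segment.
Move half the horizontal distance: -5 + (2 - -5)/2 = -5 + 7/2 = -3/2
Move half the vertical distance: 11 + (-11 - 11)/2 = 11 + -22/2 = 0
Midpoint = (-3/2, 0)

(-3/2, 0)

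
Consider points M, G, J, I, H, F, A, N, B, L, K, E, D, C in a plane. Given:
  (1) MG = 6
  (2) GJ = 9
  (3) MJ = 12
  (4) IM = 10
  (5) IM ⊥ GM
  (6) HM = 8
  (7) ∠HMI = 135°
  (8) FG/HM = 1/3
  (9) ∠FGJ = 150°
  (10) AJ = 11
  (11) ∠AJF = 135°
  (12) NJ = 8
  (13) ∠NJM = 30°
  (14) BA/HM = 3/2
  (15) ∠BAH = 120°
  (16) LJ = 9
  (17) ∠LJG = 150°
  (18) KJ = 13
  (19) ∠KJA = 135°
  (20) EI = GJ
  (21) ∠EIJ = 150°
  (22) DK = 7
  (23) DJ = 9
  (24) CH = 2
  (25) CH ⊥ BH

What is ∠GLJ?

Step 1: By the law of cosines on triangle LJG: LG² = 9² + 9² − 2·9·9·cos(150°) = 302.3, so LG ≈ 17.39.
Step 2: By the inverse law of cosines on triangle GLJ: cos(∠GLJ) = (17.39² + 9² − 9²) / (2·17.39·9) = 302.3/312.96 = 0.9659, so ∠GLJ = 15°.

Therefore, the measure of angle ∠GLJ = 15°.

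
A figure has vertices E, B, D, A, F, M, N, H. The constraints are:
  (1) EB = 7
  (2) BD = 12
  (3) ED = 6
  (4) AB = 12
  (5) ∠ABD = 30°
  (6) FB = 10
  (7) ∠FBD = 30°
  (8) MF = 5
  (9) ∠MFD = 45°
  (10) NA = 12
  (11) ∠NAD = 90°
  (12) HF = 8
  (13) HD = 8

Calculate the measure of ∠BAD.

Step 1: By the law of cosines on triangle ABD: AD² = 12² + 12² − 2·12·12·cos(30°) = 38.58, so AD ≈ 6.21.
Step 2: By the inverse law of cosines on triangle BAD: cos(∠BAD) = (12² + 6.21² − 12²) / (2·12·6.21) = 38.58/149.08 = 0.2588, so ∠BAD = 75°.

Therefore, the measure of angle ∠BAD = 75°.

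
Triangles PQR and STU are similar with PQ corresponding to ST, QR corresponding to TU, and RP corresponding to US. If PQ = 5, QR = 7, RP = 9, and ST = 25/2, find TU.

Similar triangles have proportional sides. Setting up the proportion:
ST / PQ = TU / QR
25/2 / 5 = TU / 7
TU = 7 * 25/2 / 5 = 35/2.

35/2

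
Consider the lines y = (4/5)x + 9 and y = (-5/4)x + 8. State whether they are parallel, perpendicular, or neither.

Slope of line 1: m1 = 4/5
Slope of line 2: m2 = -5/4
m1 * m2 = -1, so perpendicular.

Perpendicular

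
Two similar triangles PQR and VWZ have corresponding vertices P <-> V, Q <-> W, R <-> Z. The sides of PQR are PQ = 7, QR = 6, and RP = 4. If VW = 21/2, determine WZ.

Similar triangles have proportional sides. Setting up the proportion:
VW / PQ = WZ / QR
21/2 / 7 = WZ / 6
WZ = 6 * 21/2 / 7 = 9.

9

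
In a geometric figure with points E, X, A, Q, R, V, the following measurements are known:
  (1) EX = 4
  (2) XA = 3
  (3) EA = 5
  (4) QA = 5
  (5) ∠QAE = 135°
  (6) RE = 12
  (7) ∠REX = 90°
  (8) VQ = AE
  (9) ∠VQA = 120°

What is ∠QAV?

From the given relations: VQ = AE = 5.
Step 1: By the law of cosines on triangle AQV: AV² = 5² + 5² − 2·5·5·cos(120°) = 75, so AV = 5·√3.
Step 2: By the inverse law of cosines on triangle QAV: cos(∠QAV) = (5² + (5·√3)² − 5²) / (2·5·5·√3) = 75/86.6 = 0.866, so ∠QAV = 30°.

Therefore, the measure of angle ∠QAV = 30°.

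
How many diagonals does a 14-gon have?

Total line segments between 14 vertices = C(14,2) = 91.
Subtract the 14 sides: 91 - 14 = 77 diagonals.

77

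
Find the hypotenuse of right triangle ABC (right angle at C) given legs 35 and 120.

By the Pythagorean theorem: AB^2 = AC^2 + BC^2
AB^2 = 35^2 + 120^2 = 1225 + 14400 = 15625
AB = sqrt(15625) = 125

125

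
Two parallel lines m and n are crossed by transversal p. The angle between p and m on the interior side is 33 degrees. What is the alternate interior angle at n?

Alternate interior angles formed by parallel lines and a transversal are equal.
The given angle is 33 degrees.
The alternate interior angle = 33 degrees.

33 degrees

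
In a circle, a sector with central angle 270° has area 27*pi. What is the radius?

The sector covers 270°/360° = 3/4 of the full circle.
Full circle area = 27*pi / 3/4 = 36*pi.
Since full area = πr², we get r² = 36*pi/π = 36, so r = 6.

6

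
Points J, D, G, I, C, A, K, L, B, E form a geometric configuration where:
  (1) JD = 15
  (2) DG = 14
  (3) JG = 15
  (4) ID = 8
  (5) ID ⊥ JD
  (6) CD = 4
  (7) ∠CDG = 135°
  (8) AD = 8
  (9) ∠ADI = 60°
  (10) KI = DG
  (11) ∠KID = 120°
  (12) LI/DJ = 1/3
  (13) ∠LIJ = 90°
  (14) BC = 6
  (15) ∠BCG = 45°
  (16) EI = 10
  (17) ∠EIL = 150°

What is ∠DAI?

Step 1: By the law of cosines on triangle ADI: AI² = 8² + 8² − 2·8·8·cos(60°) = 64, so AI = 8.
Step 2: By the inverse law of cosines on triangle DAI: cos(∠DAI) = (8² + 8² − 8²) / (2·8·8) = 64/128 = 0.5, so ∠DAI = 60°.

Therefore, the measure of angle ∠DAI = 60°.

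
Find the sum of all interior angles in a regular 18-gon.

The sum of interior angles of an n-sided polygon is (n - 2) * 180.
For n = 18: (18 - 2) * 180 = 16 * 180 = 2880 degrees.

2880 degrees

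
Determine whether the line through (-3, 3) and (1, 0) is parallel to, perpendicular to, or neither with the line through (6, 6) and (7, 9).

Slope of line 1: m1 = (0 - 3)/(1 - -3) = -3/4 = -3/4
Slope of line 2: m2 = (9 - 6)/(7 - 6) = 3/1 = 3
For parallel lines we need equal slopes: -3/4 != 3.
For perpendicular lines we need m1*m2 = -1: (-3/4)(3) = -9/4 != -1.
Since neither condition holds, the lines are neither parallel nor perpendicular.

Neither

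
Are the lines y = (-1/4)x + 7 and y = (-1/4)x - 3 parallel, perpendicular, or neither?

Slope of line 1: m1 = -1/4
Slope of line 2: m2 = -1/4
Two lines are parallel if and only if they have equal slopes (or both are vertical).
Here m1 = m2 = -1/4, confirming the lines are parallel.

Parallel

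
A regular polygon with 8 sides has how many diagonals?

Total line segments between 8 vertices = C(8,2) = 28.
Subtract the 8 sides: 28 - 8 = 20 diagonals.

20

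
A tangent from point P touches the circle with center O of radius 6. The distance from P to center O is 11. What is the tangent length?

The tangent, radius, and line from the external point to the center form a right triangle.
The right angle is where the tangent meets the radius.
By the Pythagorean theorem: tangent² + 6² = 11²
tangent² = 121 - 36 = 85
tangent = sqrt(85)

sqrt(85)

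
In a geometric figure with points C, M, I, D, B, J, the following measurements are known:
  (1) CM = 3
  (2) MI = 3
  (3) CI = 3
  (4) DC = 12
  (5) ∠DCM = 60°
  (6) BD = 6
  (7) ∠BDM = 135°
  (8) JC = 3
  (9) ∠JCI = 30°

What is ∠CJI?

Step 1: By the law of cosines on triangle JCI: JI² = 3² + 3² − 2·3·3·cos(30°) = 2.41, so JI ≈ 1.55.
Step 2: By the inverse law of cosines on triangle CJI: cos(∠CJI) = (3² + 1.55² − 3²) / (2·3·1.55) = 2.41/9.32 = 0.2588, so ∠CJI = 75°.

Therefore, the measure of angle ∠CJI = 75°.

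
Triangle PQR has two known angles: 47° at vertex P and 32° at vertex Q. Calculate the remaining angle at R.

angle R = 180 - 47 - 32 = 101 degrees.

101 degrees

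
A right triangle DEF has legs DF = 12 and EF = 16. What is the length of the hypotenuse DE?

DE = sqrt(12^2 + 16^2) = sqrt(400) = 20

20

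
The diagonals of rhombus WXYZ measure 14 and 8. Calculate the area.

Area of a rhombus = (d1 * d2) / 2
Area = (14 * 8) / 2
Area = 112 / 2
Area = 56

56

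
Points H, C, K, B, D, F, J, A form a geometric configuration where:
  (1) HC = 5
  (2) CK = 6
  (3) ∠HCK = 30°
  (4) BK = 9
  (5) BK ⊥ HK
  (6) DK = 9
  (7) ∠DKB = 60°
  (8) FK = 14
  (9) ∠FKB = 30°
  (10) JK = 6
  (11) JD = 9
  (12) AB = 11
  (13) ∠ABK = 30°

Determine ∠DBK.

Step 1: By the law of cosines on triangle BKD: BD² = 9² + 9² − 2·9·9·cos(60°) = 81, so BD = 9.
Step 2: By the inverse law of cosines on triangle DBK: cos(∠DBK) = (9² + 9² − 9²) / (2·9·9) = 81/162 = 0.5, so ∠DBK = 60°.

Therefore, the measure of angle ∠DBK = 60°.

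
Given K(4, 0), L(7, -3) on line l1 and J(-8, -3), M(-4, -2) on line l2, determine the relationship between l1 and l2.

Slope of line 1: m1 = (-3 - 0)/(7 - 4) = -3/3 = -1
Slope of line 2: m2 = (-2 - -3)/(-4 - -8) = 1/4 = 1/4
m1 != m2 (-1 != 1/4), so not parallel.
m1 * m2 = (-1) * (1/4) = -1/4 != -1, so not perpendicular.
The lines are neither parallel nor perpendicular.

Neither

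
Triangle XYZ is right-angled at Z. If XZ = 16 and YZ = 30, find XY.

In a right triangle, the square of the hypotenuse equals the sum of the squares of the two legs.
The legs are 16 and 30, so the hypotenuse = sqrt(256 + 900) = sqrt(1156) = 34.

34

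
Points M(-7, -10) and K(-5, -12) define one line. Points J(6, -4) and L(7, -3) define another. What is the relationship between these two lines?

Slope of line 1: m1 = (-12 - -10)/(-5 - -7) = -2/2 = -1
Slope of line 2: m2 = (-3 - -4)/(7 - 6) = 1/1 = 1
m1 * m2 = -1, so perpendicular.

Perpendicular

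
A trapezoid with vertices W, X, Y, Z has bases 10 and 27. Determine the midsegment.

midsegment = (10 + 27) / 2 = 37 / 2 = 37/2

37/2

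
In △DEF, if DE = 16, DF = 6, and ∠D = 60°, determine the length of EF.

By the law of cosines: EF^2 = DE^2 + DF^2 - 2*DE*DF*cos(D)
EF^2 = 16^2 + 6^2 - 2*16*6*cos(60°)
EF^2 = 256 + 36 - 192*(1/2)
EF^2 = 196
EF = 14

14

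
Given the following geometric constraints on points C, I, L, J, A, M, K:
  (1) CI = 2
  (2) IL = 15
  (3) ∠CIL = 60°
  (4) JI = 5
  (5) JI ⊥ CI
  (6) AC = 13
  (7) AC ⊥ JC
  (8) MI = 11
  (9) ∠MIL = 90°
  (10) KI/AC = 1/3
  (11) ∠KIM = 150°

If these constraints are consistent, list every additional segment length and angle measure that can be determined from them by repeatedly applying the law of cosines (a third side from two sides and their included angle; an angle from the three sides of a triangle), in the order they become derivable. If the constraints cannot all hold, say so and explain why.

The constraints are consistent. Derivable facts, in order:
After 1 step:
- CJ = √29
- CL = √199
- LM ≈ 18.6
- MK ≈ 14.91
After 2 steps:
- JA = 3·√22
- ∠CJI = 21.8°
- ∠CLI = 7.05°
- ∠ICJ = 68.2°
- ∠ICL = 112.95°
- ∠IKM = 21.64°
- ∠ILM = 36.25°
- ∠IMK = 8.36°
- ∠IML = 53.75°
After 3 steps:
- ∠AJC = 67.5°
- ∠CAJ = 22.5°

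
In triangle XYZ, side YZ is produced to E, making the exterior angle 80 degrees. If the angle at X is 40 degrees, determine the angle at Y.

By the exterior angle theorem: exterior angle = sum of remote interior angles.
80 = 40 + angle Y
angle Y = 80 - 40 = 40 degrees

40 degrees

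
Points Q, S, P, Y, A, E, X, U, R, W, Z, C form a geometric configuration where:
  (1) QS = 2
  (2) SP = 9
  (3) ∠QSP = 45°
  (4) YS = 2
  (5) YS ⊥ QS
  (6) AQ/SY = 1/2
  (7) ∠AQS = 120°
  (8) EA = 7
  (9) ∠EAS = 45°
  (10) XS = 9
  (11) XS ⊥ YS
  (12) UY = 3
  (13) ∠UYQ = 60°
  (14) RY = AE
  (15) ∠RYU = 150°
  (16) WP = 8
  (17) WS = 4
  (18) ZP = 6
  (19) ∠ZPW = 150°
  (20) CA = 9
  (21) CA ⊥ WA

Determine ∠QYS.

Step 1: By the law of cosines on triangle YSQ: YQ² = 2² + 2² − 2·2·2·cos(90°) = 8, so YQ = 2·√2.
Step 2: By the inverse law of cosines on triangle QYS: cos(∠QYS) = ((2·√2)² + 2² − 2²) / (2·2·√2·2) = 8/11.31 = 0.7071, so ∠QYS = 45°.

Therefore, the measure of angle ∠QYS = 45°.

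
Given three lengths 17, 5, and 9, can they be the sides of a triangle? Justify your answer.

Check the triangle inequality: 5 + 9 = 14 ≤ 17.
Since the sum of two sides does not exceed the third, no triangle can be formed.

No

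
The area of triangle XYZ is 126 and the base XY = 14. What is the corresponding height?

Area = (1/2) * base * height
height = 2 * Area / base
height = 2 * 126 / 14
height = 252 / 14
height = 18

18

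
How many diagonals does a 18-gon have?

Total line segments between 18 vertices = C(18,2) = 153.
Subtract the 18 sides: 153 - 18 = 135 diagonals.

135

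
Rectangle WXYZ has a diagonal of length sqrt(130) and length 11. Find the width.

b = sqrt(d^2 - a^2) = sqrt(130 - 121) = sqrt(9) = 3

3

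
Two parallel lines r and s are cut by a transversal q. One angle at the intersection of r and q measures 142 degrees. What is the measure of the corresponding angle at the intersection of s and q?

Corresponding angles formed by parallel lines and a transversal are equal.
The given angle is 142 degrees.
The corresponding angle = 142 degrees.

142 degrees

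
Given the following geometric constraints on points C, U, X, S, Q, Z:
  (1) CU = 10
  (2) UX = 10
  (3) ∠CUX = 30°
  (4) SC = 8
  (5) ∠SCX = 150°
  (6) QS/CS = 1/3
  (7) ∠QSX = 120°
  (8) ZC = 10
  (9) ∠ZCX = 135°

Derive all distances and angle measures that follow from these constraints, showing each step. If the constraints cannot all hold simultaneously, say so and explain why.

The constraints are consistent.

From the given relations:
  QS = 1/3·CS = 1/3·8 ≈ 2.67

Step 1: From CU = 10, UX = 10, and ∠CUX = 30°, by the law of cosines:
  CX² = CU² + UX² - 2·CU·UX·cos(30°) = 100 + 100 - 173.2 = 26.79
  CX ≈ 5.18

Step 2: From XC = 5.18, CS = 8, and ∠XCS = 150°, by the law of cosines:
  XS² = XC² + CS² - 2·XC·CS·cos(150°) = 26.79 + 64 + 71.73 = 162.5
  XS ≈ 12.75

Step 3: From XC = 5.18, CZ = 10, and ∠XCZ = 135°, by the law of cosines:
  XZ² = XC² + CZ² - 2·XC·CZ·cos(135°) = 26.79 + 100 + 73.21 = 200
  XZ = 10·√2

Step 4: From CU = 10, CX = 5.18, UX = 10, by the inverse law of cosines:
  cos(∠UCX) = (CU² + CX² - UX²) / (2·CU·CX)
  ∠UCX = 75°

Step 5: From XC = 5.18, XU = 10, CU = 10, by the inverse law of cosines:
  cos(∠CXU) = (XC² + XU² - CU²) / (2·XC·XU)
  ∠CXU = 75°

Step 6: From XS = 12.75, SQ = 2.67, and ∠XSQ = 120°, by the law of cosines:
  XQ² = XS² + SQ² - 2·XS·SQ·cos(120°) = 162.5 + 7.111 + 34 = 203.6
  XQ ≈ 14.27

Step 7: From XC = 5.18, XS = 12.75, CS = 8, by the inverse law of cosines:
  cos(∠CXS) = (XC² + XS² - CS²) / (2·XC·XS)
  ∠CXS = 18.29°

Step 8: From XC = 5.18, XZ = 10·√2, CZ = 10, by the inverse law of cosines:
  cos(∠CXZ) = (XC² + XZ² - CZ²) / (2·XC·XZ)
  ∠CXZ = 30°

Step 9: From SC = 8, SX = 12.75, CX = 5.18, by the inverse law of cosines:
  cos(∠CSX) = (SC² + SX² - CX²) / (2·SC·SX)
  ∠CSX = 11.71°

Step 10: From ZC = 10, ZX = 10·√2, CX = 5.18, by the inverse law of cosines:
  cos(∠CZX) = (ZC² + ZX² - CX²) / (2·ZC·ZX)
  ∠CZX = 15°

Step 11: From XQ = 14.27, XS = 12.75, QS = 2.67, by the inverse law of cosines:
  cos(∠QXS) = (XQ² + XS² - QS²) / (2·XQ·XS)
  ∠QXS = 9.31°

Step 12: From QS = 2.67, QX = 14.27, SX = 12.75, by the inverse law of cosines:
  cos(∠SQX) = (QS² + QX² - SX²) / (2·QS·QX)
  ∠SQX = 50.69°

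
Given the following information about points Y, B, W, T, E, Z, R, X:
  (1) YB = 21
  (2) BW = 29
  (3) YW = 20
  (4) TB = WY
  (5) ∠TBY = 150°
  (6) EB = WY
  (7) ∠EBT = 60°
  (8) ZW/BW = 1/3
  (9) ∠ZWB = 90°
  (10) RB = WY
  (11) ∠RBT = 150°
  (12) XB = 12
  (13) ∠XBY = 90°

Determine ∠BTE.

From the given relations: TB = WY = 20; EB = WY = 20.
Step 1: By the law of cosines on triangle TBE: TE² = 20² + 20² − 2·20·20·cos(60°) = 400, so TE = 20.
Step 2: By the inverse law of cosines on triangle BTE: cos(∠BTE) = (20² + 20² − 20²) / (2·20·20) = 400/800 = 0.5, so ∠BTE = 60°.

Therefore, the measure of angle ∠BTE = 60°.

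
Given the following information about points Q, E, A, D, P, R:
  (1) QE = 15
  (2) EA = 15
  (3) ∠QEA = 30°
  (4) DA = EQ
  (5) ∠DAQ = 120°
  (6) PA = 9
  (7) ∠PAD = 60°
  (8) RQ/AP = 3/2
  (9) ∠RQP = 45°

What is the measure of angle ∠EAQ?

Step 1: By the law of cosines on triangle AEQ: AQ² = 15² + 15² − 2·15·15·cos(30°) = 60.29, so AQ ≈ 7.76.
Step 2: By the inverse law of cosines on triangle EAQ: cos(∠EAQ) = (15² + 7.76² − 15²) / (2·15·7.76) = 60.29/232.94 = 0.2588, so ∠EAQ = 75°.

Therefore, the measure of angle ∠EAQ = 75°.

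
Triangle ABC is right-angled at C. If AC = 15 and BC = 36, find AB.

In a right triangle, the square of the hypotenuse equals the sum of the squares of the two legs.
The legs are 15 and 36, so the hypotenuse = sqrt(225 + 1296) = sqrt(1521) = 39.

39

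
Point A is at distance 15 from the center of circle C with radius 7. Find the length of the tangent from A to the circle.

The tangent, radius, and line from the external point to the center form a right triangle.
The right angle is where the tangent meets the radius.
By the Pythagorean theorem: tangent² + 7² = 15²
tangent² = 225 - 49 = 176
tangent = 4*sqrt(11)

4*sqrt(11)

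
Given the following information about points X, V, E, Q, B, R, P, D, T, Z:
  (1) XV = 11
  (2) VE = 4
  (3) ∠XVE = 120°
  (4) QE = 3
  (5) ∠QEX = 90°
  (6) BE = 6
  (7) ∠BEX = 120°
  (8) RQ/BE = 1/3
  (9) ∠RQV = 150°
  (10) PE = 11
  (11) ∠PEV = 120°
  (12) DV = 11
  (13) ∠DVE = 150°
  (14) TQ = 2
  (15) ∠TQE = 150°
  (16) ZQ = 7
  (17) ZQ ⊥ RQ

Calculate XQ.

Step 1: By the law of cosines on triangle EVX: EX² = 4² + 11² − 2·4·11·cos(120°) = 181, so EX = √181.
Step 2: By the law of cosines on triangle XEQ: XQ² = √181² + 3² − 2·√181·3·cos(90°) = 190, so XQ = √190.

Therefore, the length of XQ = √190.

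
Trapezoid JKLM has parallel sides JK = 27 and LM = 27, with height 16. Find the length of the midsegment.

The midsegment of a trapezoid = (base1 + base2) / 2
midsegment = (27 + 27) / 2
midsegment = 54 / 2
midsegment = 27

27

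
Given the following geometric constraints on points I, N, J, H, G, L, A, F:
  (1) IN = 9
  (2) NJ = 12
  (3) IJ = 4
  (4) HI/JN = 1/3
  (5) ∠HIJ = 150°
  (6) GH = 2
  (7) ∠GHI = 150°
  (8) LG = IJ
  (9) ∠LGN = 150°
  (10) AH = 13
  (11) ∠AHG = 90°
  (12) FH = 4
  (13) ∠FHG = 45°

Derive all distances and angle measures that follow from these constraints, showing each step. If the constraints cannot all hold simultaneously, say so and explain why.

The constraints are consistent.

From the given relations:
  HI = 1/3·JN = 1/3·12 = 4
  LG = IJ = 4

Step 1: From IH = 4, HG = 2, and ∠IHG = 150°, by the law of cosines:
  IG² = IH² + HG² - 2·IH·HG·cos(150°) = 16 + 4 + 13.86 = 33.86
  IG ≈ 5.82

Step 2: From JI = 4, IH = 4, and ∠JIH = 150°, by the law of cosines:
  JH² = JI² + IH² - 2·JI·IH·cos(150°) = 16 + 16 + 27.71 = 59.71
  JH ≈ 7.73

Step 3: From GH = 2, HA = 13, and ∠GHA = 90°, by the law of cosines:
  GA² = GH² + HA² - 2·GH·HA·cos(90°) = 4 + 169 - 0 = 173
  GA = √173

Step 4: From GH = 2, HF = 4, and ∠GHF = 45°, by the law of cosines:
  GF² = GH² + HF² - 2·GH·HF·cos(45°) = 4 + 16 - 11.31 = 8.686
  GF ≈ 2.95

Step 5: From IJ = 4, IN = 9, JN = 12, by the inverse law of cosines:
  cos(∠JIN) = (IJ² + IN² - JN²) / (2·IJ·IN)
  ∠JIN = 130.75°

Step 6: From NI = 9, NJ = 12, IJ = 4, by the inverse law of cosines:
  cos(∠INJ) = (NI² + NJ² - IJ²) / (2·NI·NJ)
  ∠INJ = 14.63°

Step 7: From JI = 4, JN = 12, IN = 9, by the inverse law of cosines:
  cos(∠IJN) = (JI² + JN² - IN²) / (2·JI·JN)
  ∠IJN = 34.62°

Step 8: From IG = 5.82, IH = 4, GH = 2, by the inverse law of cosines:
  cos(∠GIH) = (IG² + IH² - GH²) / (2·IG·IH)
  ∠GIH = 9.9°

Step 9: From JH = 7.73, JI = 4, HI = 4, by the inverse law of cosines:
  cos(∠HJI) = (JH² + JI² - HI²) / (2·JH·JI)
  ∠HJI = 15°

Step 10: From HI = 4, HJ = 7.73, IJ = 4, by the inverse law of cosines:
  cos(∠IHJ) = (HI² + HJ² - IJ²) / (2·HI·HJ)
  ∠IHJ = 15°

Step 11: From GA = √173, GH = 2, AH = 13, by the inverse law of cosines:
  cos(∠AGH) = (GA² + GH² - AH²) / (2·GA·GH)
  ∠AGH = 81.25°

Step 12: From GF = 2.95, GH = 2, FH = 4, by the inverse law of cosines:
  cos(∠FGH) = (GF² + GH² - FH²) / (2·GF·GH)
  ∠FGH = 106.32°

Step 13: From GH = 2, GI = 5.82, HI = 4, by the inverse law of cosines:
  cos(∠HGI) = (GH² + GI² - HI²) / (2·GH·GI)
  ∠HGI = 20.1°

Step 14: From AG = √173, AH = 13, GH = 2, by the inverse law of cosines:
  cos(∠GAH) = (AG² + AH² - GH²) / (2·AG·AH)
  ∠GAH = 8.75°

Step 15: From FG = 2.95, FH = 4, GH = 2, by the inverse law of cosines:
  cos(∠GFH) = (FG² + FH² - GH²) / (2·FG·FH)
  ∠GFH = 28.68°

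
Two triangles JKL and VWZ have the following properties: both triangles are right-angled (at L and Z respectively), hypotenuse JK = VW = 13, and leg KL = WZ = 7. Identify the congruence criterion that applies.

The given information provides:
both triangles are right-angled (at L and Z respectively), hypotenuse JK = VW = 13, and leg KL = WZ = 7
This matches the HL congruence theorem.
The hypotenuse and one leg of two right triangles are equal (Hypotenuse-Leg).

HL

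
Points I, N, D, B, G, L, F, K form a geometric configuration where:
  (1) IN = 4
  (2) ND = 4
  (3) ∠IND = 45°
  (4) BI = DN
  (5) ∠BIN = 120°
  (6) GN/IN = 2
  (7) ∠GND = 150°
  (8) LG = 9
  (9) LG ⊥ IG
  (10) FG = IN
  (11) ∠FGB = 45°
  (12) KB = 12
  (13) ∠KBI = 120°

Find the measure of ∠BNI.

From the given relations: BI = DN = 4.
Step 1: By the law of cosines on triangle NIB: NB² = 4² + 4² − 2·4·4·cos(120°) = 48, so NB = 4·√3.
Step 2: By the inverse law of cosines on triangle BNI: cos(∠BNI) = ((4·√3)² + 4² − 4²) / (2·4·√3·4) = 48/55.43 = 0.866, so ∠BNI = 30°.

Therefore, the measure of angle ∠BNI = 30°.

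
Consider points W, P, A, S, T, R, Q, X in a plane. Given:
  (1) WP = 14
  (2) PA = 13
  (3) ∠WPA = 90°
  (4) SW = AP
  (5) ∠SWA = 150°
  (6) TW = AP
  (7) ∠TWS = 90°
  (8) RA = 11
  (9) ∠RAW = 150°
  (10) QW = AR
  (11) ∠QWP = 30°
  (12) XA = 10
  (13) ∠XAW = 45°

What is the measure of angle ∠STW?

From the given relations: TW = AP = 13; SW = AP = 13.
Step 1: By the law of cosines on triangle TWS: TS² = 13² + 13² − 2·13·13·cos(90°) = 338, so TS = 13·√2.
Step 2: By the inverse law of cosines on triangle STW: cos(∠STW) = ((13·√2)² + 13² − 13²) / (2·13·√2·13) = 338/478 = 0.7071, so ∠STW = 45°.

Therefore, the measure of angle ∠STW = 45°.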